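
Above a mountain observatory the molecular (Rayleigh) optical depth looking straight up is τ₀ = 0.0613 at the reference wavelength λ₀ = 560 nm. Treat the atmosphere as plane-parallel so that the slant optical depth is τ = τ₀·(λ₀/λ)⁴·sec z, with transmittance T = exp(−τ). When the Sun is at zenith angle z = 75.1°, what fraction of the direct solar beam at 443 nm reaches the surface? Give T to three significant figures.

sec 75.1° = 3.8890.
τ = 0.0613 × (560/443)⁴ × 3.8890 = 0.0613 × 2.5535 × 3.8890 = 0.6088.
T = exp(−0.6088) = 0.5440.

0.544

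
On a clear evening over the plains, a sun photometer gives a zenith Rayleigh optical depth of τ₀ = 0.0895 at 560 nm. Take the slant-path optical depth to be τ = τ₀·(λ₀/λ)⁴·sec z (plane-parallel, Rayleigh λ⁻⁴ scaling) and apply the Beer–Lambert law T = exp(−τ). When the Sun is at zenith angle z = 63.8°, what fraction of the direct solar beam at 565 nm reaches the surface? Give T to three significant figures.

0.822

sec 63.8° = 2.2650.
τ = 0.0895 × (560/565)⁴ × 2.2650 = 0.0895 × 0.9651 × 2.2650 = 0.1956.
T = exp(−0.1956) = 0.8223.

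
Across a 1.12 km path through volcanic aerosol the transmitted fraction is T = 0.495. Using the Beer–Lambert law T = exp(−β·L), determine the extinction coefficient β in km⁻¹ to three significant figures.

Beer–Lambert: T = exp(−βL) ⇒ β = −ln(T)/L = −ln(0.495)/1.12 = 0.7032/1.12 = 0.6279 km⁻¹.

0.628 km⁻¹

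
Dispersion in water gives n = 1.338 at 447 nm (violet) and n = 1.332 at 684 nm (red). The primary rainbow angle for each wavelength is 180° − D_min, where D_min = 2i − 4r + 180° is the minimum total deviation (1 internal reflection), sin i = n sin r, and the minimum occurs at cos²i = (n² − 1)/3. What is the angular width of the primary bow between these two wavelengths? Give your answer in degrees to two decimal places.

At 447 nm (n = 1.338): cos²i = 0.26341 → i = 59.120°, r = 39.899°, D_min = 138.643°, rainbow angle = 41.357°.
At 684 nm (n = 1.332): cos²i = 0.25807 → i = 59.469°, r = 40.290°, D_min = 137.776°, rainbow angle = 42.224°.
Angular width = |41.357° − 42.224°| = 0.867°.

0.87°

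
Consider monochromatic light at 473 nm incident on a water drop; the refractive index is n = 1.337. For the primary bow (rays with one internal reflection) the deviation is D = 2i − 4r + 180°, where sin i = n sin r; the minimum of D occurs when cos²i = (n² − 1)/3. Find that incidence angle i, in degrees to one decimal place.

cos²i = (1.337² − 1)/3 = (1.78757 − 1)/3 = 0.26252.
cos i = 0.51237, so i = 59.178°.

59.2°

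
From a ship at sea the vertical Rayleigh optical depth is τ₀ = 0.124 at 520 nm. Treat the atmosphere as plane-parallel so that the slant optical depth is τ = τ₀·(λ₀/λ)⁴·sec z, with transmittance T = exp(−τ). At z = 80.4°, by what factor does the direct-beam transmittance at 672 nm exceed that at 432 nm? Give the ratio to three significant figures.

3.65

Airmass: sec 80.4° = 5.9963.
τ(672 nm) = 0.124 × (520/672)⁴ × 5.9963 = 0.124 × 0.3585 × 5.9963 = 0.2666.
τ(432 nm) = 0.124 × (520/432)⁴ × 5.9963 = 0.124 × 2.0993 × 5.9963 = 1.5609.
T(672)/T(432) = exp(τ_B − τ_A) = exp(1.2943) = 3.6486.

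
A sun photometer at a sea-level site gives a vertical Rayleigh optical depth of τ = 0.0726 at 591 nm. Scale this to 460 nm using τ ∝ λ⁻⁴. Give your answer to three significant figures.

0.198

τ(460 nm) = τ(591 nm) × (591/460)⁴ = 0.0726 × (1.2848)⁴ = 0.0726 × 2.7247 = 0.1978.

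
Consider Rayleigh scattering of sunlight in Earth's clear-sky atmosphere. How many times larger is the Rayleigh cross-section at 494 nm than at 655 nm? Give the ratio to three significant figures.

Rayleigh scattering ∝ λ⁻⁴, so the ratio of coefficients is the inverse fourth power of the wavelength ratio.
σ(494)/σ(655) = (655/494)⁴ = (1.3259)⁴ = 3.091.

3.09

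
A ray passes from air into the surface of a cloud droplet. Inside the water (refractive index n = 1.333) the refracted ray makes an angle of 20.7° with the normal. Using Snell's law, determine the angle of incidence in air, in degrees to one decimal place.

28.1°

Snell: sin θ_i = n · sin θ_r = 1.333 × sin 20.7° = 1.333 × 0.3535 = 0.4712.
θ_i = arcsin(0.4712) = 28.11°.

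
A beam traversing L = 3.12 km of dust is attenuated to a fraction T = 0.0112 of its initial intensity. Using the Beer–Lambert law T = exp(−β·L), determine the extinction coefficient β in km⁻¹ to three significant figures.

Beer–Lambert: T = exp(−βL) ⇒ β = −ln(T)/L = −ln(0.0112)/3.12 = 4.4918/3.12 = 1.44 km⁻¹.

1.44 km⁻¹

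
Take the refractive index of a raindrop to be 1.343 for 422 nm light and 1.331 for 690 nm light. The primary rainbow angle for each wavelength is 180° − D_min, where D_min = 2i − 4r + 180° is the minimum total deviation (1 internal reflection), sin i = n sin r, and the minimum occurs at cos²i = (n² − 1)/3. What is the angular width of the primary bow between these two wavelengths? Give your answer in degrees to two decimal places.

1.72°

At 422 nm (n = 1.343): cos²i = 0.26788 → i = 58.830°, r = 39.577°, D_min = 139.354°, rainbow angle = 40.646°.
At 690 nm (n = 1.331): cos²i = 0.25719 → i = 59.527°, r = 40.356°, D_min = 137.630°, rainbow angle = 42.370°.
Angular width = |40.646° − 42.370°| = 1.724°.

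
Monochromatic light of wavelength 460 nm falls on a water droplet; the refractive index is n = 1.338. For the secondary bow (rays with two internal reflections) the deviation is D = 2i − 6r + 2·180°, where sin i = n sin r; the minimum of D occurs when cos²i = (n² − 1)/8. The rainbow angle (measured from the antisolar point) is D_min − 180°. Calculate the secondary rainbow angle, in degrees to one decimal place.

cos²i = (1.79024 − 1)/8 = 0.09878; i = arccos(0.31429) = 71.682°.
sin r = sin 71.682°/1.338 = 0.70951; r = 45.195°.
D_min = 2·71.682° − 6·45.195° + 360° = 232.193°.
Rainbow angle = D_min − 180° = 52.193°.

52.2°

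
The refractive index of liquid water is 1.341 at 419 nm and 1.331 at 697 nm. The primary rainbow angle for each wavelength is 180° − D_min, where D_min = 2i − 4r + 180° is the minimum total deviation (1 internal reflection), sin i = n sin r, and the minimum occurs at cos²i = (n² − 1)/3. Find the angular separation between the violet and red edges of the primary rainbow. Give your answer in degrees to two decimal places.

At 419 nm (n = 1.341): cos²i = 0.26609 → i = 58.946°, r = 39.705°, D_min = 139.071°, rainbow angle = 40.929°.
At 697 nm (n = 1.331): cos²i = 0.25719 → i = 59.527°, r = 40.356°, D_min = 137.630°, rainbow angle = 42.370°.
Angular width = |40.929° − 42.370°| = 1.441°.

1.44°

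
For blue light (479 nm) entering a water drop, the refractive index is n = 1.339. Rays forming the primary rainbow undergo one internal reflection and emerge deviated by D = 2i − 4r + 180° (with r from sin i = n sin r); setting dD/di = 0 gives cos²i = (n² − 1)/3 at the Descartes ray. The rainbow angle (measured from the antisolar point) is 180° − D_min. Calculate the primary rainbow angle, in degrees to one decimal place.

41.2°

cos²i = (1.79292 − 1)/3 = 0.26431; i = arccos(0.51411) = 59.062°.
sin r = sin 59.062°/1.339 = 0.64057; r = 39.834°.
D_min = 2·59.062° − 4·39.834° + 180° = 138.786°.
Rainbow angle = 180° − D_min = 41.214°.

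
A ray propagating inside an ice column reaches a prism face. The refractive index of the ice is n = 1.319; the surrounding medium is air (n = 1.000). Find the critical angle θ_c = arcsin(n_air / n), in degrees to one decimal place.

49.3°

sin θ_c = n_air / n = 1.000 / 1.319 = 0.7582.
θ_c = arcsin(0.7582) = 49.30°.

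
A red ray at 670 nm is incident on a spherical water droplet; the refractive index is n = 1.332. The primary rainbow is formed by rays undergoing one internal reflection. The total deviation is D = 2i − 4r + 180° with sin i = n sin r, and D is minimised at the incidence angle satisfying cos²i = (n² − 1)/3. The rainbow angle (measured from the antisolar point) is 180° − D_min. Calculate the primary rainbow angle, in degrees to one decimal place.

42.2°

cos²i = (1.77422 − 1)/3 = 0.25807; i = arccos(0.50801) = 59.469°.
sin r = sin 59.469°/1.332 = 0.64666; r = 40.290°.
D_min = 2·59.469° − 4·40.290° + 180° = 137.776°.
Rainbow angle = 180° − D_min = 42.224°.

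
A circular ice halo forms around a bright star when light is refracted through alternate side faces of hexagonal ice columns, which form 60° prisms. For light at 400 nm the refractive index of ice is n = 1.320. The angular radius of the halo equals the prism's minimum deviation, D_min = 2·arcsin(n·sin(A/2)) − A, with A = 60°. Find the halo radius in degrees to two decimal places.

22.60°

n·sin(A/2) = 1.320 × sin 30° = 1.320 × 0.5000 = 0.6600.
D_min = 2·arcsin(0.6600) − 60° = 2 × 41.300° − 60° = 22.600°.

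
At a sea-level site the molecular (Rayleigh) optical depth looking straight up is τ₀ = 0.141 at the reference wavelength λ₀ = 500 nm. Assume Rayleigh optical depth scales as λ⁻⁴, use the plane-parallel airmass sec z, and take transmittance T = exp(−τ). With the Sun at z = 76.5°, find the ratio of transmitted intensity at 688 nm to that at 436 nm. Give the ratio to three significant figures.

2.40

Airmass: sec 76.5° = 4.2837.
τ(688 nm) = 0.141 × (500/688)⁴ × 4.2837 = 0.141 × 0.2789 × 4.2837 = 0.1685.
τ(436 nm) = 0.141 × (500/436)⁴ × 4.2837 = 0.141 × 1.7296 × 4.2837 = 1.0446.
T(688)/T(436) = exp(τ_B − τ_A) = exp(0.8762) = 2.4017.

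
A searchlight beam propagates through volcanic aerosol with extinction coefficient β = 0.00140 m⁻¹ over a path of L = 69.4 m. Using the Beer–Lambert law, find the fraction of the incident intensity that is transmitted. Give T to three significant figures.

τ = β·L = 0.00140 × 69.4 = 0.0972.
T = exp(−0.0972) = 0.9074.

0.907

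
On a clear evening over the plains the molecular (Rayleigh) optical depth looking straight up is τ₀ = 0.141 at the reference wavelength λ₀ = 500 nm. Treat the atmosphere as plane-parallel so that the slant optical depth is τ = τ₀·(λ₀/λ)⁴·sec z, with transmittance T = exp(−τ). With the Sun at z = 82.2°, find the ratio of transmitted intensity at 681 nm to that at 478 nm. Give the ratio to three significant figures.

Airmass: sec 82.2° = 7.3684.
τ(681 nm) = 0.141 × (500/681)⁴ × 7.3684 = 0.141 × 0.2906 × 7.3684 = 0.3019.
τ(478 nm) = 0.141 × (500/478)⁴ × 7.3684 = 0.141 × 1.1972 × 7.3684 = 1.2438.
T(681)/T(478) = exp(τ_B − τ_A) = exp(0.9419) = 2.5649.

2.56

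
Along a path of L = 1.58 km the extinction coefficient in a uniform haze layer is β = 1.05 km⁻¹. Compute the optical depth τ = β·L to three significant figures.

τ = β·L = 1.05 × 1.58 = 1.6590.

1.66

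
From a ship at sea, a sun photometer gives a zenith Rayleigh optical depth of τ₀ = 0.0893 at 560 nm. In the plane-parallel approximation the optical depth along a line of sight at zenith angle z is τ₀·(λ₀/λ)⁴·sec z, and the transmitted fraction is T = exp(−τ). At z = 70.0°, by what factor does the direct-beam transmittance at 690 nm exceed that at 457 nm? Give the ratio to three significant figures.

1.61

Airmass: sec 70.0° = 2.9238.
τ(690 nm) = 0.0893 × (560/690)⁴ × 2.9238 = 0.0893 × 0.4339 × 2.9238 = 0.1133.
τ(457 nm) = 0.0893 × (560/457)⁴ × 2.9238 = 0.0893 × 2.2547 × 2.9238 = 0.5887.
T(690)/T(457) = exp(τ_B − τ_A) = exp(0.4754) = 1.6087.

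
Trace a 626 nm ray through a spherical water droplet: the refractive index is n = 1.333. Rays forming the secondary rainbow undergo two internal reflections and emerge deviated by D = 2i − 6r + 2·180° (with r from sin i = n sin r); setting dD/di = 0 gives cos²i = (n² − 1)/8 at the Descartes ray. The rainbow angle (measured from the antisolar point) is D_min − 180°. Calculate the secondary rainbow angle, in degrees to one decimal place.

50.9°

cos²i = (1.77689 − 1)/8 = 0.09711; i = arccos(0.31163) = 71.843°.
sin r = sin 71.843°/1.333 = 0.71283; r = 45.466°.
D_min = 2·71.843° − 6·45.466° + 360° = 230.891°.
Rainbow angle = D_min − 180° = 50.891°.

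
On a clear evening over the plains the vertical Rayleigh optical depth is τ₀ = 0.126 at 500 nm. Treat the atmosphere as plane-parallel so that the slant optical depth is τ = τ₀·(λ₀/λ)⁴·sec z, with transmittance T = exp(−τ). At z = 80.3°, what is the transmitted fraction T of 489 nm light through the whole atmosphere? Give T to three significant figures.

sec 80.3° = 5.9351.
τ = 0.126 × (500/489)⁴ × 5.9351 = 0.126 × 1.0931 × 5.9351 = 0.8174.
T = exp(−0.8174) = 0.4416.

0.442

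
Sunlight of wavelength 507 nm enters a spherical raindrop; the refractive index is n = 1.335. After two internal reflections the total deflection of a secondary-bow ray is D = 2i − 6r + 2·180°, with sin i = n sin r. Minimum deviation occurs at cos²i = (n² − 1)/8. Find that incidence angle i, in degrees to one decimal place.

cos²i = (1.335² − 1)/8 = (1.78222 − 1)/8 = 0.09778.
cos i = 0.31269, so i = 71.778°.

71.8°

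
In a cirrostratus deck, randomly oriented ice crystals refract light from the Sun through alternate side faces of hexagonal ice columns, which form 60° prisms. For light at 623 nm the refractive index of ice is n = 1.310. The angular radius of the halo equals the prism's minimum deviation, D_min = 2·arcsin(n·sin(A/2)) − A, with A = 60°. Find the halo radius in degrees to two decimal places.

21.84°

n·sin(A/2) = 1.310 × sin 30° = 1.310 × 0.5000 = 0.6550.
D_min = 2·arcsin(0.6550) − 60° = 2 × 40.920° − 60° = 21.839°.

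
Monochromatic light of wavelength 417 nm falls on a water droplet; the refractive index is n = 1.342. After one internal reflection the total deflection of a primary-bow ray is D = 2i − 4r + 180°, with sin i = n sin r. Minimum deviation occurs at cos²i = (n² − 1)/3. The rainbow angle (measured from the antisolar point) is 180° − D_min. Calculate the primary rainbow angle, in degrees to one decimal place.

40.8°

cos²i = (1.80096 − 1)/3 = 0.26699; i = arccos(0.51671) = 58.888°.
sin r = sin 58.888°/1.342 = 0.63797; r = 39.641°.
D_min = 2·58.888° − 4·39.641° + 180° = 139.213°.
Rainbow angle = 180° − D_min = 40.787°.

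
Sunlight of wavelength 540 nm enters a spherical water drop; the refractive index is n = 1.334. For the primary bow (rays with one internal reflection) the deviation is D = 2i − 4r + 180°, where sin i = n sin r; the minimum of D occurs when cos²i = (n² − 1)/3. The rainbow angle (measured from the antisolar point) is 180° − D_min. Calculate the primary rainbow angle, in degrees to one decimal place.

cos²i = (1.77956 − 1)/3 = 0.25985; i = arccos(0.50976) = 59.352°.
sin r = sin 59.352°/1.334 = 0.64492; r = 40.159°.
D_min = 2·59.352° − 4·40.159° + 180° = 138.067°.
Rainbow angle = 180° − D_min = 41.933°.

41.9°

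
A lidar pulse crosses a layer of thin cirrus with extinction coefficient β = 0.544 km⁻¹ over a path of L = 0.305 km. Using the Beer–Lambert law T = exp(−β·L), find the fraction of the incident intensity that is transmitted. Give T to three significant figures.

τ = β·L = 0.544 × 0.305 = 0.1659.
T = exp(−0.1659) = 0.8471.

0.847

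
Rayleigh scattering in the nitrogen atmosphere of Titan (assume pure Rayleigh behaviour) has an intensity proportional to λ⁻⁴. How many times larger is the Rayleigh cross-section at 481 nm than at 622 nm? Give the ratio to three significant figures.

Rayleigh scattering ∝ λ⁻⁴, so the ratio of coefficients is the inverse fourth power of the wavelength ratio.
σ(481)/σ(622) = (622/481)⁴ = (1.2931)⁴ = 2.796.

2.80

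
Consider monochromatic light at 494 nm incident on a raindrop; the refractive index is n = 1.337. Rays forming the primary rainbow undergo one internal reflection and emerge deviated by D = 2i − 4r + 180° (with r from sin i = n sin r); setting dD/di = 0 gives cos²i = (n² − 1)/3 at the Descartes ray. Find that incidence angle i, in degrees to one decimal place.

cos²i = (1.337² − 1)/3 = (1.78757 − 1)/3 = 0.26252.
cos i = 0.51237, so i = 59.178°.

59.2°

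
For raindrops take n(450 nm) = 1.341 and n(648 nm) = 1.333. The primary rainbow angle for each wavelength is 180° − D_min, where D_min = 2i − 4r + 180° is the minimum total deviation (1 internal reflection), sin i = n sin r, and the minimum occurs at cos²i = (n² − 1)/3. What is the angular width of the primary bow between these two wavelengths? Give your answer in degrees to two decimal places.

At 450 nm (n = 1.341): cos²i = 0.26609 → i = 58.946°, r = 39.705°, D_min = 139.071°, rainbow angle = 40.929°.
At 648 nm (n = 1.333): cos²i = 0.25896 → i = 59.410°, r = 40.225°, D_min = 137.922°, rainbow angle = 42.078°.
Angular width = |40.929° − 42.078°| = 1.149°.

1.15°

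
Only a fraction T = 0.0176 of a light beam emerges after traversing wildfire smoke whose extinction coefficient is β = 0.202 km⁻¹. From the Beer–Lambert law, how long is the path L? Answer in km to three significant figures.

20.0 km

Beer–Lambert: T = exp(−βL) ⇒ L = −ln(T)/β = −ln(0.0176)/0.202 = 4.0399/0.202 = 20 km.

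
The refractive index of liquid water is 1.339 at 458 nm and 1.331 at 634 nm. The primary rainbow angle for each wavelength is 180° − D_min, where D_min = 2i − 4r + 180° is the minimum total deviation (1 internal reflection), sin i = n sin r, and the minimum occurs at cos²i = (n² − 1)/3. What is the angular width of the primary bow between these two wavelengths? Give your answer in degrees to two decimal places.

1.16°

At 458 nm (n = 1.339): cos²i = 0.26431 → i = 59.062°, r = 39.834°, D_min = 138.786°, rainbow angle = 41.214°.
At 634 nm (n = 1.331): cos²i = 0.25719 → i = 59.527°, r = 40.356°, D_min = 137.630°, rainbow angle = 42.370°.
Angular width = |41.214° − 42.370°| = 1.156°.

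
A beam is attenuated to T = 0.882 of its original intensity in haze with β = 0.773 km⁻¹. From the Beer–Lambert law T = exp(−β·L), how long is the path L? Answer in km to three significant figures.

Beer–Lambert: T = exp(−βL) ⇒ L = −ln(T)/β = −ln(0.882)/0.773 = 0.1256/0.773 = 0.1624 km.

0.162 km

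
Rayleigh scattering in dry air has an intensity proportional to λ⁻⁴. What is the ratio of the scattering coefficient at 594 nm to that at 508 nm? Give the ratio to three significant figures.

0.535

Rayleigh scattering ∝ λ⁻⁴, so the ratio of coefficients is the inverse fourth power of the wavelength ratio.
σ(594)/σ(508) = (508/594)⁴ = (0.8552)⁴ = 0.5349.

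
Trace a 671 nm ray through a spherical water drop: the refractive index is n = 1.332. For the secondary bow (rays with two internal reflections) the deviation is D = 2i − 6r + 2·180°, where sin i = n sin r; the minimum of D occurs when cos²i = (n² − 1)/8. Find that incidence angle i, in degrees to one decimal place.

71.9°

cos²i = (1.332² − 1)/8 = (1.77422 − 1)/8 = 0.09678.
cos i = 0.31109, so i = 71.875°.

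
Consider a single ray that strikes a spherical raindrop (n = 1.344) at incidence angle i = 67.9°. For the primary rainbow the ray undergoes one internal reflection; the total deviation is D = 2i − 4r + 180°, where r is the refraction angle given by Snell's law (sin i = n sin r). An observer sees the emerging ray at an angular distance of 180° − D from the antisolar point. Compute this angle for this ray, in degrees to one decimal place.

38.5°

sin r = sin 67.9° / 1.344 = 0.9265/1.344 = 0.6894; r = 43.58°.
D = 2·67.9° − 4·43.58° + 180° = 135.80° − 174.32° + 180° = 141.48°.
Angle from antisolar point = 180° − D = 38.52°.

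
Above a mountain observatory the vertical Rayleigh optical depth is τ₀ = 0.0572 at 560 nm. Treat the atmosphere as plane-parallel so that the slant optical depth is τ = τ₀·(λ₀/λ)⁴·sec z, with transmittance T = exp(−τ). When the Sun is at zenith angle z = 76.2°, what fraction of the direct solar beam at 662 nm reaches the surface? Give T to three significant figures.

0.884

sec 76.2° = 4.1923.
τ = 0.0572 × (560/662)⁴ × 4.1923 = 0.0572 × 0.5121 × 4.1923 = 0.1228.
T = exp(−0.1228) = 0.8844.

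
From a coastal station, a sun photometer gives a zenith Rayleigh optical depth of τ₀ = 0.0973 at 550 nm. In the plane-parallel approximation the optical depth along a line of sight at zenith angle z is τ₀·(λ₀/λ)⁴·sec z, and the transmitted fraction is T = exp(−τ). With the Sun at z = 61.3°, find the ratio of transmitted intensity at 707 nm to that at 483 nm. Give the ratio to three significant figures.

1.31

Airmass: sec 61.3° = 2.0824.
τ(707 nm) = 0.0973 × (550/707)⁴ × 2.0824 = 0.0973 × 0.3662 × 2.0824 = 0.0742.
τ(483 nm) = 0.0973 × (550/483)⁴ × 2.0824 = 0.0973 × 1.6814 × 2.0824 = 0.3407.
T(707)/T(483) = exp(τ_B − τ_A) = exp(0.2665) = 1.3053.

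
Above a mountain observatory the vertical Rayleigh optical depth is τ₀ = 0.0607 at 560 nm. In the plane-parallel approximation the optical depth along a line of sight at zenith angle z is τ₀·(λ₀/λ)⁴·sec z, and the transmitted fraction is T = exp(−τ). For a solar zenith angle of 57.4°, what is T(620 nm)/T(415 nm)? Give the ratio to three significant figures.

Airmass: sec 57.4° = 1.8561.
τ(620 nm) = 0.0607 × (560/620)⁴ × 1.8561 = 0.0607 × 0.6656 × 1.8561 = 0.0750.
τ(415 nm) = 0.0607 × (560/415)⁴ × 1.8561 = 0.0607 × 3.3156 × 1.8561 = 0.3735.
T(620)/T(415) = exp(τ_B − τ_A) = exp(0.2986) = 1.3479.

1.35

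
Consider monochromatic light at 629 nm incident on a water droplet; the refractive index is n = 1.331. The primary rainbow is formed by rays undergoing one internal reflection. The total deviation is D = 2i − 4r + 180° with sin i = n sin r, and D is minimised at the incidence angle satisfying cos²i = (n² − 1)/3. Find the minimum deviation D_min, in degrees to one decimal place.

137.6°

cos²i = (1.77156 − 1)/3 = 0.25719; i = arccos(0.50714) = 59.527°.
sin r = sin 59.527°/1.331 = 0.64753; r = 40.356°.
D_min = 2·59.527° − 4·40.356° + 180° = 137.630°.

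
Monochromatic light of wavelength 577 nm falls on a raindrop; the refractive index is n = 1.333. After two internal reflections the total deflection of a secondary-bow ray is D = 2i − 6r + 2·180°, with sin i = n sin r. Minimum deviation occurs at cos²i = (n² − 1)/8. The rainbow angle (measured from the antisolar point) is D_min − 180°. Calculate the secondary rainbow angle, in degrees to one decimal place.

50.9°

cos²i = (1.77689 − 1)/8 = 0.09711; i = arccos(0.31163) = 71.843°.
sin r = sin 71.843°/1.333 = 0.71283; r = 45.466°.
D_min = 2·71.843° − 6·45.466° + 360° = 230.891°.
Rainbow angle = D_min − 180° = 50.891°.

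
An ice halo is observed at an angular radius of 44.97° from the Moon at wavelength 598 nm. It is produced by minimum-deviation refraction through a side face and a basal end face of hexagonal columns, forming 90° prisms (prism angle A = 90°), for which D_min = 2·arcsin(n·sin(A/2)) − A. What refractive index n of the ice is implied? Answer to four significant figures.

Rearranging: n = sin((D_min + A)/2) / sin(A/2).
(D_min + A)/2 = (44.97° + 90°)/2 = 67.485°.
n = sin 67.485° / sin 45° = 0.9238 / 0.7071 = 1.3064.

1.306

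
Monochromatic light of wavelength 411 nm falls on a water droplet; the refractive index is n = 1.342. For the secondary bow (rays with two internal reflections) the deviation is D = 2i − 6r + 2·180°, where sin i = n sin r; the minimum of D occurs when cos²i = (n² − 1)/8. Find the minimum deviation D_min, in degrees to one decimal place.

233.2°

cos²i = (1.80096 − 1)/8 = 0.10012; i = arccos(0.31642) = 71.554°.
sin r = sin 71.554°/1.342 = 0.70687; r = 44.981°.
D_min = 2·71.554° − 6·44.981° + 360° = 233.222°.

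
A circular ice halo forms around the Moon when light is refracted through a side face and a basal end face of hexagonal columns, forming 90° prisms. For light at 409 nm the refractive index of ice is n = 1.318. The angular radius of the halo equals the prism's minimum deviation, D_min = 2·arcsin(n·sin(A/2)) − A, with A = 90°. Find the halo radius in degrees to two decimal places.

47.49°

n·sin(A/2) = 1.318 × sin 45° = 1.318 × 0.7071 = 0.9320.
D_min = 2·arcsin(0.9320) − 90° = 2 × 68.743° − 90° = 47.487°.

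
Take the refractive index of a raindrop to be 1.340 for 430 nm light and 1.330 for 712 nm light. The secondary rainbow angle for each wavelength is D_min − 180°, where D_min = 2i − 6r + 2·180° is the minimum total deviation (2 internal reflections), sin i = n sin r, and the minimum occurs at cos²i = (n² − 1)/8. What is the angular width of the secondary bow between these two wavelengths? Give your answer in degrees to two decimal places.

At 430 nm (n = 1.340): cos²i = 0.09945 → i = 71.618°, r = 45.088°, D_min = 232.709°, rainbow angle = 52.709°.
At 712 nm (n = 1.330): cos²i = 0.09611 → i = 71.940°, r = 45.630°, D_min = 230.101°, rainbow angle = 50.101°.
Angular width = |52.709° − 50.101°| = 2.608°.

2.61°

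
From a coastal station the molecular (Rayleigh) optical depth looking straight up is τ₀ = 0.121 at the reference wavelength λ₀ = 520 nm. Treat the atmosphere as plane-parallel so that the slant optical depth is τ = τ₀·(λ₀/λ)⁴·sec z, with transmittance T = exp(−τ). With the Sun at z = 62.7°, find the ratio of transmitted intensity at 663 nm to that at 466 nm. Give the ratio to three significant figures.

Airmass: sec 62.7° = 2.1803.
τ(663 nm) = 0.121 × (520/663)⁴ × 2.1803 = 0.121 × 0.3784 × 2.1803 = 0.0998.
τ(466 nm) = 0.121 × (520/466)⁴ × 2.1803 = 0.121 × 1.5505 × 2.1803 = 0.4090.
T(663)/T(466) = exp(τ_B − τ_A) = exp(0.3092) = 1.3624.

1.36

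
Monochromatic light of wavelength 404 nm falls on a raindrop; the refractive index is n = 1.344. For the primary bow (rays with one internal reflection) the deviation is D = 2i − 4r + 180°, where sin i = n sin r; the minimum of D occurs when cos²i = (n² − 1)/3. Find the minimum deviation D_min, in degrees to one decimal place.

cos²i = (1.80634 − 1)/3 = 0.26878; i = arccos(0.51844) = 58.772°.
sin r = sin 58.772°/1.344 = 0.63625; r = 39.512°.
D_min = 2·58.772° − 4·39.512° + 180° = 139.495°.

139.5°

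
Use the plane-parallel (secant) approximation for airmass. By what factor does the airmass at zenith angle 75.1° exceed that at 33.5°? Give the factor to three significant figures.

3.24

X(75.1°)/X(33.5°) = sec 75.1° / sec 33.5° = cos 33.5° / cos 75.1° = 0.8339/0.2571 = 3.2430.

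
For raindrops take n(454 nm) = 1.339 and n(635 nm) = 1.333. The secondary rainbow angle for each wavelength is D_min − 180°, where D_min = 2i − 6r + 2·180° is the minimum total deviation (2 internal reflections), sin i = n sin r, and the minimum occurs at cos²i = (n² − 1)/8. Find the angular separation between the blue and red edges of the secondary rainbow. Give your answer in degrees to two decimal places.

At 454 nm (n = 1.339): cos²i = 0.09912 → i = 71.650°, r = 45.141°, D_min = 232.451°, rainbow angle = 52.451°.
At 635 nm (n = 1.333): cos²i = 0.09711 → i = 71.843°, r = 45.466°, D_min = 230.891°, rainbow angle = 50.891°.
Angular width = |52.451° − 50.891°| = 1.560°.

1.56°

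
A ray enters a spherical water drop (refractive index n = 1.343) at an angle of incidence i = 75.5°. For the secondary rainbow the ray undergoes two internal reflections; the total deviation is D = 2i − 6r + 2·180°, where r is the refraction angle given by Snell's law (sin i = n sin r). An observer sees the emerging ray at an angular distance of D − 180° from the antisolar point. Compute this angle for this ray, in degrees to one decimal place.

sin r = sin 75.5° / 1.343 = 0.9681/1.343 = 0.7209; r = 46.13°.
D = 2·75.5° − 6·46.13° + 2·180° = 151.00° − 276.77° + 360° = 234.23°.
Angle from antisolar point = D − 180° = 54.23°.

54.2°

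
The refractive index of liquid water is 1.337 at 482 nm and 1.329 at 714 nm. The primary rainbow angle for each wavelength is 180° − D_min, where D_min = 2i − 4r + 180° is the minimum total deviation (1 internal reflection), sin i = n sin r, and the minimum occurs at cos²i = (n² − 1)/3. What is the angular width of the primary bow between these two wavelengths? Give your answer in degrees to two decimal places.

1.16°

At 482 nm (n = 1.337): cos²i = 0.26252 → i = 59.178°, r = 39.964°, D_min = 138.500°, rainbow angle = 41.500°.
At 714 nm (n = 1.329): cos²i = 0.25541 → i = 59.643°, r = 40.487°, D_min = 137.337°, rainbow angle = 42.663°.
Angular width = |41.500° − 42.663°| = 1.163°.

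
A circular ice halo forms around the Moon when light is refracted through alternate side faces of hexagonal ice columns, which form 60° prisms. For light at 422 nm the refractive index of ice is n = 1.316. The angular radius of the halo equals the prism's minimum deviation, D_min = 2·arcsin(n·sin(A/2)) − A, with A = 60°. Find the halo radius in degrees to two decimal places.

22.30°

n·sin(A/2) = 1.316 × sin 30° = 1.316 × 0.5000 = 0.6580.
D_min = 2·arcsin(0.6580) − 60° = 2 × 41.148° − 60° = 22.295°.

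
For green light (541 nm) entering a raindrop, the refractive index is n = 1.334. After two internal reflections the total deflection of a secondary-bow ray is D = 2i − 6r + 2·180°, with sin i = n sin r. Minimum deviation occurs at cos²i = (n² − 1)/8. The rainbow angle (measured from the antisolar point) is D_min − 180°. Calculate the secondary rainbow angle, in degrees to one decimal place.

51.2°

cos²i = (1.77956 − 1)/8 = 0.09744; i = arccos(0.31216) = 71.810°.
sin r = sin 71.810°/1.334 = 0.71217; r = 45.411°.
D_min = 2·71.810° − 6·45.411° + 360° = 231.153°.
Rainbow angle = D_min − 180° = 51.153°.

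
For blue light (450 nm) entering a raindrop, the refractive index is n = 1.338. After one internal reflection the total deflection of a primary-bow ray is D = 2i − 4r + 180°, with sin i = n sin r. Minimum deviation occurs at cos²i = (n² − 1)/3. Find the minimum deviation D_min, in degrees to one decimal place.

cos²i = (1.79024 − 1)/3 = 0.26341; i = arccos(0.51324) = 59.120°.
sin r = sin 59.120°/1.338 = 0.64144; r = 39.899°.
D_min = 2·59.120° − 4·39.899° + 180° = 138.643°.

138.6°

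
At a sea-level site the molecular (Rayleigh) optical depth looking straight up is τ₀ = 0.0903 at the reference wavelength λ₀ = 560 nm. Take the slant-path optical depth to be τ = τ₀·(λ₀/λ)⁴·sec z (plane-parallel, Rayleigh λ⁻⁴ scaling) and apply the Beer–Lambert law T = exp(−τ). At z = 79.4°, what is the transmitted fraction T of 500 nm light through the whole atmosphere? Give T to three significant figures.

sec 79.4° = 5.4362.
τ = 0.0903 × (560/500)⁴ × 5.4362 = 0.0903 × 1.5735 × 5.4362 = 0.7724.
T = exp(−0.7724) = 0.4619.

0.462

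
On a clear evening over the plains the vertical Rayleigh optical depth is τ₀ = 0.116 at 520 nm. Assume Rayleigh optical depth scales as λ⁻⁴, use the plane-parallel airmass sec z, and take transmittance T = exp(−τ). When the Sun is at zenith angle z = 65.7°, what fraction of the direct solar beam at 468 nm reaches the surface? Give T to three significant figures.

0.651

sec 65.7° = 2.4300.
τ = 0.116 × (520/468)⁴ × 2.4300 = 0.116 × 1.5242 × 2.4300 = 0.4296.
T = exp(−0.4296) = 0.6507.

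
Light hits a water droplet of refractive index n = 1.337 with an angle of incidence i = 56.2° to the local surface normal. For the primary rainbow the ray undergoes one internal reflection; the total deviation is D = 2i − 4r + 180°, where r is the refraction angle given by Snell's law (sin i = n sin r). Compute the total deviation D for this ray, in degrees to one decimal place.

sin r = sin 56.2° / 1.337 = 0.8310/1.337 = 0.6215; r = 38.43°.
D = 2·56.2° − 4·38.43° + 180° = 112.40° − 153.71° + 180° = 138.69°.

138.7°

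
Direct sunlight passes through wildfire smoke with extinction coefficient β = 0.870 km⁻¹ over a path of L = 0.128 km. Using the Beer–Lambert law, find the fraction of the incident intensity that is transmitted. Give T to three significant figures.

0.895

τ = β·L = 0.870 × 0.128 = 0.1114.
T = exp(−0.1114) = 0.8946.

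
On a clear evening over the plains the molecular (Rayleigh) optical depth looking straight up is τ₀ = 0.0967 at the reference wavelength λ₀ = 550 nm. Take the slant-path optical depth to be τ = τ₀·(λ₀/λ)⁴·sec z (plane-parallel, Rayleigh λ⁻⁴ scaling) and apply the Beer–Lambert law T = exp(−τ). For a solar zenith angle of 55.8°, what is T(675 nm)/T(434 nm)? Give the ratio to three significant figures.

Airmass: sec 55.8° = 1.7791.
τ(675 nm) = 0.0967 × (550/675)⁴ × 1.7791 = 0.0967 × 0.4408 × 1.7791 = 0.0758.
τ(434 nm) = 0.0967 × (550/434)⁴ × 1.7791 = 0.0967 × 2.5792 × 1.7791 = 0.4437.
T(675)/T(434) = exp(τ_B − τ_A) = exp(0.3679) = 1.4447.

1.44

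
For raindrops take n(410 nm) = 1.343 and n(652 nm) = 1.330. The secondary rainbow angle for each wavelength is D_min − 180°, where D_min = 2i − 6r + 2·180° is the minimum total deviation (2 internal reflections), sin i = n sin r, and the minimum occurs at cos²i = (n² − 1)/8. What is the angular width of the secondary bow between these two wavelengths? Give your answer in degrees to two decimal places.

At 410 nm (n = 1.343): cos²i = 0.10046 → i = 71.522°, r = 44.928°, D_min = 233.478°, rainbow angle = 53.478°.
At 652 nm (n = 1.330): cos²i = 0.09611 → i = 71.940°, r = 45.630°, D_min = 230.101°, rainbow angle = 50.101°.
Angular width = |53.478° − 50.101°| = 3.377°.

3.38°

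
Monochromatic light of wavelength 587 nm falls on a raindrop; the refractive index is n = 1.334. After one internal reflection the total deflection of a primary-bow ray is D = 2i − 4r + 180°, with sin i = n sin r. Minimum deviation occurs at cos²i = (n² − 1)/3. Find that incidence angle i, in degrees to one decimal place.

cos²i = (1.334² − 1)/3 = (1.77956 − 1)/3 = 0.25985.
cos i = 0.50976, so i = 59.352°.

59.4°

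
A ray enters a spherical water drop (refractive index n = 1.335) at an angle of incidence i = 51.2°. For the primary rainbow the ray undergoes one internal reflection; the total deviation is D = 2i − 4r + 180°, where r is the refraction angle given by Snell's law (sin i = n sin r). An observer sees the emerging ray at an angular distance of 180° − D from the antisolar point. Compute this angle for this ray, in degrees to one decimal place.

40.5°

sin r = sin 51.2° / 1.335 = 0.7793/1.335 = 0.5838; r = 35.72°.
D = 2·51.2° − 4·35.72° + 180° = 102.40° − 142.87° + 180° = 139.53°.
Angle from antisolar point = 180° − D = 40.47°.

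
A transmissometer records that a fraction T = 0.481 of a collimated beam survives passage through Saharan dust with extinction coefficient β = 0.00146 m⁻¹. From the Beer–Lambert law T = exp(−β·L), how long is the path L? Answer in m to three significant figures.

501 m

Beer–Lambert: T = exp(−βL) ⇒ L = −ln(T)/β = −ln(0.481)/0.00146 = 0.7319/0.00146 = 501.3 m.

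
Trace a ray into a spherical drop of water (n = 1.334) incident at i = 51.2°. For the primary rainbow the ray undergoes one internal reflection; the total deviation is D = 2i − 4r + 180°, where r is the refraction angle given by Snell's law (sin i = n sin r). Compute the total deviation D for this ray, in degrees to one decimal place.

sin r = sin 51.2° / 1.334 = 0.7793/1.334 = 0.5842; r = 35.75°.
D = 2·51.2° − 4·35.75° + 180° = 102.40° − 142.99° + 180° = 139.41°.

139.4°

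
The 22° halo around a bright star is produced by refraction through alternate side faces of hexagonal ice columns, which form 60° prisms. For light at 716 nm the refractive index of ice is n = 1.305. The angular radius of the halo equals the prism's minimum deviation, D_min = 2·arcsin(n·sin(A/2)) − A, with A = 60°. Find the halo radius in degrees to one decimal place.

n·sin(A/2) = 1.305 × sin 30° = 1.305 × 0.5000 = 0.6525.
D_min = 2·arcsin(0.6525) − 60° = 2 × 40.730° − 60° = 21.461°.

21.5°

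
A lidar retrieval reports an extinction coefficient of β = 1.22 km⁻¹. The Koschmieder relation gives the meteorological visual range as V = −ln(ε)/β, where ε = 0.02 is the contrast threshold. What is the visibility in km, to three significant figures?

3.21 km

V = −ln(0.02) / 1.22 = 3.912 / 1.22 = 3.2066 km.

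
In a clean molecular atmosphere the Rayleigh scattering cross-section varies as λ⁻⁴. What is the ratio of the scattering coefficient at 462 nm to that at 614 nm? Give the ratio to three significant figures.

3.12

Rayleigh scattering ∝ λ⁻⁴, so the ratio of coefficients is the inverse fourth power of the wavelength ratio.
σ(462)/σ(614) = (614/462)⁴ = (1.3290)⁴ = 3.12.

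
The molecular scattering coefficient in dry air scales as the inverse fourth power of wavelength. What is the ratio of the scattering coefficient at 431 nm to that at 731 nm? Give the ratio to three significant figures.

8.27

Rayleigh scattering ∝ λ⁻⁴, so the ratio of coefficients is the inverse fourth power of the wavelength ratio.
σ(431)/σ(731) = (731/431)⁴ = (1.6961)⁴ = 8.275.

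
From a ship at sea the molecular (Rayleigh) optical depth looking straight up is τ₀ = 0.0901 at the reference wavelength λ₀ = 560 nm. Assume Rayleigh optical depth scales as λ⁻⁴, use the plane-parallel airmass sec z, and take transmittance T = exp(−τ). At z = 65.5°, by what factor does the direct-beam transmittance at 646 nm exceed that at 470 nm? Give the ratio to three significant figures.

1.37

Airmass: sec 65.5° = 2.4114.
τ(646 nm) = 0.0901 × (560/646)⁴ × 2.4114 = 0.0901 × 0.5647 × 2.4114 = 0.1227.
τ(470 nm) = 0.0901 × (560/470)⁴ × 2.4114 = 0.0901 × 2.0154 × 2.4114 = 0.4379.
T(646)/T(470) = exp(τ_B − τ_A) = exp(0.3152) = 1.3705.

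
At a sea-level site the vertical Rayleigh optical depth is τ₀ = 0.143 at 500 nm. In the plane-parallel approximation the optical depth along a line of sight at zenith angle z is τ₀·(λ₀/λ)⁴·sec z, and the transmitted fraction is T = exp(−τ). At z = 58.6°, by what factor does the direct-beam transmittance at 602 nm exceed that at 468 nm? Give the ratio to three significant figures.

1.25

Airmass: sec 58.6° = 1.9194.
τ(602 nm) = 0.143 × (500/602)⁴ × 1.9194 = 0.143 × 0.4759 × 1.9194 = 0.1306.
τ(468 nm) = 0.143 × (500/468)⁴ × 1.9194 = 0.143 × 1.3029 × 1.9194 = 0.3576.
T(602)/T(468) = exp(τ_B − τ_A) = exp(0.2270) = 1.2548.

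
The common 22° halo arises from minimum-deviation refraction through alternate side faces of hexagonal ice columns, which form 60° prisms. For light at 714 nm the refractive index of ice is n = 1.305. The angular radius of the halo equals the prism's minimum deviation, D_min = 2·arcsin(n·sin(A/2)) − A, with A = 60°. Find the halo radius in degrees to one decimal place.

n·sin(A/2) = 1.305 × sin 30° = 1.305 × 0.5000 = 0.6525.
D_min = 2·arcsin(0.6525) − 60° = 2 × 40.730° − 60° = 21.461°.

21.5°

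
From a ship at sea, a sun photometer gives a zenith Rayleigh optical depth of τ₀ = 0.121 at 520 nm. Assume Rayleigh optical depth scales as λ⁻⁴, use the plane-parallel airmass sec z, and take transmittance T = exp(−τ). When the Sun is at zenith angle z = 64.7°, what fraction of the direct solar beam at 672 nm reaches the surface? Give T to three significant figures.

0.903

sec 64.7° = 2.3400.
τ = 0.121 × (520/672)⁴ × 2.3400 = 0.121 × 0.3585 × 2.3400 = 0.1015.
T = exp(−0.1015) = 0.9035.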